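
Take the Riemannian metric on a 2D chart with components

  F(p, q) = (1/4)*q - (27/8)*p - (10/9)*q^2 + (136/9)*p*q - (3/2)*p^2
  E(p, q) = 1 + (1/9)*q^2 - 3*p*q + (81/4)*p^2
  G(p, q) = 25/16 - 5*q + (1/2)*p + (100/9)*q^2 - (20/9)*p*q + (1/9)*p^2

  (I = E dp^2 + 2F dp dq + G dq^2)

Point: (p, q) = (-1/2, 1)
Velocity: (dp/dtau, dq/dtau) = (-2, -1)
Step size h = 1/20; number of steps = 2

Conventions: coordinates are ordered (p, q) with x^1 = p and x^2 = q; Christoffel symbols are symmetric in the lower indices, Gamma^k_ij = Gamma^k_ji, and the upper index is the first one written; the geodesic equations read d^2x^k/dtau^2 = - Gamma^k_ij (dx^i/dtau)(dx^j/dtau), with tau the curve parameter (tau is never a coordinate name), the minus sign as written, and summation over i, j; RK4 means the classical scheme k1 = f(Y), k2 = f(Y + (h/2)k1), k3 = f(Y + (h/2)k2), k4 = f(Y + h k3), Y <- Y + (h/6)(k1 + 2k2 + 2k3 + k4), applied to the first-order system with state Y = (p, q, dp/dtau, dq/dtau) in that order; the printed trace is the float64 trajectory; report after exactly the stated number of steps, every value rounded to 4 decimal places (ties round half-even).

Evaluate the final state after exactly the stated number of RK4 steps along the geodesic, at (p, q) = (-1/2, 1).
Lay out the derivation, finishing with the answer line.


f(Y) = (dp/dtau, dq/dtau, -Gamma^p_ij Y'^i Y'^j, -Gamma^q_ij Y'^i Y'^j) with the Gammas evaluated at the stage position; h = 0.050000; intermediate values shown to 6 dp
step 0: p = -0.5000, q = 1.0000, dp/dtau = -2.0000, dq/dtau = -1.0000
step 1:
  k1: at (p, q) = (-0.500000, 1.000000), (dp/dtau, dq/dtau) = (-2.000000, -1.000000); Gamma_ppp = -0.762990, Gamma_ppq = 0.056518, Gamma_pqq = -0.565178, Gamma_qpp = 0.812215, Gamma_qpq = -0.060164, Gamma_qqq = 0.601641; k1 = (-2.000000, -1.000000, 3.391067, -3.609845)
  k2: at (p, q) = (-0.550000, 0.975000), (dp/dtau, dq/dtau) = (-1.915223, -1.090246); Gamma_ppp = -0.785523, Gamma_ppq = 0.058187, Gamma_pqq = -0.581869, Gamma_qpp = 0.752792, Gamma_qpq = -0.055762, Gamma_qqq = 0.557624; k2 = (-1.915223, -1.090246, 3.329994, -3.191245)
  k3: at (p, q) = (-0.547881, 0.972744), (dp/dtau, dq/dtau) = (-1.916750, -1.079781); Gamma_ppp = -0.787625, Gamma_ppq = 0.058343, Gamma_pqq = -0.583426, Gamma_qpp = 0.755268, Gamma_qpq = -0.055946, Gamma_qqq = 0.559458; k3 = (-1.916750, -1.079781, 3.332411, -3.195512)
  k4: at (p, q) = (-0.595838, 0.946011), (dp/dtau, dq/dtau) = (-1.833379, -1.159776); Gamma_ppp = -0.805060, Gamma_ppq = 0.059634, Gamma_pqq = -0.596341, Gamma_qpp = 0.699042, Gamma_qpq = -0.051781, Gamma_qqq = 0.517809; k4 = (-1.833379, -1.159776, 3.254558, -2.825965)
  Y <- Y + (h/6)(k1 + 2k2 + 2k3 + k4): p = -0.5958, q = 0.9458, dp/dtau = -1.8336, dq/dtau = -1.1601
step 2:
  k1: at (p, q) = (-0.595811, 0.945835), (dp/dtau, dq/dtau) = (-1.833580, -1.160078); Gamma_ppp = -0.805213, Gamma_ppq = 0.059645, Gamma_pqq = -0.596454, Gamma_qpp = 0.699056, Gamma_qpq = -0.051782, Gamma_qqq = 0.517819; k1 = (-1.833580, -1.160078, 3.256090, -2.826815)
  k2: at (p, q) = (-0.641651, 0.916833), (dp/dtau, dq/dtau) = (-1.752177, -1.230748); Gamma_ppp = -0.818921, Gamma_ppq = 0.060661, Gamma_pqq = -0.606608, Gamma_qpp = 0.646305, Gamma_qpq = -0.047874, Gamma_qqq = 0.478744; k2 = (-1.752177, -1.230748, 3.171416, -2.502928)
  k3: at (p, q) = (-0.639615, 0.915066), (dp/dtau, dq/dtau) = (-1.754294, -1.222651); Gamma_ppp = -0.820875, Gamma_ppq = 0.060806, Gamma_pqq = -0.608056, Gamma_qpp = 0.648137, Gamma_qpq = -0.048010, Gamma_qqq = 0.480101; k3 = (-1.754294, -1.222651, 3.174409, -2.506412)
  k4: at (p, q) = (-0.683526, 0.884702), (dp/dtau, dq/dtau) = (-1.674859, -1.285398); Gamma_ppp = -0.831072, Gamma_ppq = 0.061561, Gamma_pqq = -0.615609, Gamma_qpp = 0.598347, Gamma_qpq = -0.044322, Gamma_qqq = 0.443220; k4 = (-1.674859, -1.285398, 3.083360, -2.219925)
  Y <- Y + (h/6)(k1 + 2k2 + 2k3 + k4): p = -0.6835, q = 0.8846, dp/dtau = -1.6750, dq/dtau = -1.2856

Answer: p = -0.6835, q = 0.8846, dp/dtau = -1.6750, dq/dtau = -1.2856


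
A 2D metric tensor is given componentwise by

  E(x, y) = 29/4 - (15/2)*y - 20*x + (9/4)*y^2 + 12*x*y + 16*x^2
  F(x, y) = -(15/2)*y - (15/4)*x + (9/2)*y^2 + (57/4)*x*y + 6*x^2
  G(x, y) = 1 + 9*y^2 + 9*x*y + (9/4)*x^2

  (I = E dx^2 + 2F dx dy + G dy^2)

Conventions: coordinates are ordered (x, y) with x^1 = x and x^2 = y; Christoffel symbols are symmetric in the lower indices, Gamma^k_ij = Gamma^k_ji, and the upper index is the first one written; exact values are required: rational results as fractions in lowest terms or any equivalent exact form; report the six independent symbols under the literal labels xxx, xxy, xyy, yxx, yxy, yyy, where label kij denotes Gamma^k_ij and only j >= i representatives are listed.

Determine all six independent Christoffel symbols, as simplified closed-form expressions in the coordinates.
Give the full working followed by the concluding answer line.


E = 29/4 - (15/2)*y - 20*x + (9/4)*y^2 + 12*x*y + 16*x^2; F = -(15/2)*y - (15/4)*x + (9/2)*y^2 + (57/4)*x*y + 6*x^2; G = 1 + 9*y^2 + 9*x*y + (9/4)*x^2
Gamma^k_ij = (1/2) g^{kl} (d_i g_jl + d_j g_il - d_l g_ij), with g^inv = (1/(EG-F^2)) [[G, -F], [-F, E]]
first partials: E_x = -20 + 12*y + 32*x, E_y = -15/2 + (9/2)*y + 12*x, F_x = -15/4 + (57/4)*y + 12*x, F_y = -15/2 + 9*y + (57/4)*x, G_x = 9*y + (9/2)*x, G_y = 18*y + 9*x
D = EG - F^2 = 29/4 - (15/2)*y - 20*x + (45/4)*y^2 + 21*x*y + (73/4)*x^2
expanded: Gamma^x_xx = (G E_x - 2F F_x + F E_y)/(2D), Gamma^x_xy = (G E_y - F G_x)/(2D), Gamma^x_yy = (2G F_y - G G_x - F G_y)/(2D), Gamma^y_xx = (2E F_x - E E_y - F E_x)/(2D), Gamma^y_xy = (E G_x - F E_y)/(2D), Gamma^y_yy = (E G_y - 2F F_y + F G_x)/(2D); substitute and cancel common factors

Answer: Gamma_xxx = (64*x + 24*y - 40)/(73*x^2 + 84*x*y - 80*x + 45*y^2 - 30*y + 29), Gamma_xxy = (24*x + 9*y - 15)/(73*x^2 + 84*x*y - 80*x + 45*y^2 - 30*y + 29), Gamma_xyy = (48*x + 18*y - 30)/(73*x^2 + 84*x*y - 80*x + 45*y^2 - 30*y + 29), Gamma_yxx = (24*x + 48*y)/(73*x^2 + 84*x*y - 80*x + 45*y^2 - 30*y + 29), Gamma_yxy = (9*x + 18*y)/(73*x^2 + 84*x*y - 80*x + 45*y^2 - 30*y + 29), Gamma_yyy = (18*x + 36*y)/(73*x^2 + 84*x*y - 80*x + 45*y^2 - 30*y + 29)


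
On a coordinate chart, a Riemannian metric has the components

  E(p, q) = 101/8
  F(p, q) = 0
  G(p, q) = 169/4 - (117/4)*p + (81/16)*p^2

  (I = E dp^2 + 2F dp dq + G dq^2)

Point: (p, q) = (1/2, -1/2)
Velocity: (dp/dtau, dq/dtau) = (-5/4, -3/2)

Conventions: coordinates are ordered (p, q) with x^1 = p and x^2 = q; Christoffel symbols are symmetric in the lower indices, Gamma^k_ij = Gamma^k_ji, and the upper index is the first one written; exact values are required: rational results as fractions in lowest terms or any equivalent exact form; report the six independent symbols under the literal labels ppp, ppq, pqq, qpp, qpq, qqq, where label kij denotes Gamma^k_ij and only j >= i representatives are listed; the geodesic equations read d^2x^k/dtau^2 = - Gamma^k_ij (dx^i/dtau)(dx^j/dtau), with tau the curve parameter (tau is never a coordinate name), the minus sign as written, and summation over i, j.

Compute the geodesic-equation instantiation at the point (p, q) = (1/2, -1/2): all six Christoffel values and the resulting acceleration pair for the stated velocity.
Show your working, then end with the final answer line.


E = 101/8, F = 0, G = 1849/64 at the point
E_p = 0, E_q = 0, F_p = 0, F_q = 0, G_p = -387/16, G_q = 0
EG - F^2 = 186749/512;  g^inv = (512/186749) * [[1849/64, 0], [0, 101/8]]
first-kind symbols [ij,l] = (1/2)(d_i g_jl + d_j g_il - d_l g_ij): [pp,p] = E_p/2 = 0, [pp,q] = F_p - E_q/2 = 0, [pq,p] = E_q/2 = 0, [pq,q] = G_p/2 = -387/32, [qq,p] = F_q - G_p/2 = 387/32, [qq,q] = G_q/2 = 0
Gamma^p_ij = (G*[ij,p] - F*[ij,q])/(EG - F^2), Gamma^q_ij = (E*[ij,q] - F*[ij,p])/(EG - F^2)
Gamma_ppp = 0, Gamma_ppq = 0, Gamma_pqq = 387/404, Gamma_qpp = 0, Gamma_qpq = -18/43, Gamma_qqq = 0
d^2p/dtau^2 = -(Gamma_ppp*(-5/4)^2 + 2*Gamma_ppq*(-5/4)*(-3/2) + Gamma_pqq*(-3/2)^2) = -3483/1616
d^2q/dtau^2 = -(Gamma_qpp*(-5/4)^2 + 2*Gamma_qpq*(-5/4)*(-3/2) + Gamma_qqq*(-3/2)^2) = 135/86

Answer: Gamma_ppp = 0, Gamma_ppq = 0, Gamma_pqq = 387/404, Gamma_qpp = 0, Gamma_qpq = -18/43, Gamma_qqq = 0; accelerations (d^2p/dtau^2, d^2q/dtau^2) = (-3483/1616, 135/86)


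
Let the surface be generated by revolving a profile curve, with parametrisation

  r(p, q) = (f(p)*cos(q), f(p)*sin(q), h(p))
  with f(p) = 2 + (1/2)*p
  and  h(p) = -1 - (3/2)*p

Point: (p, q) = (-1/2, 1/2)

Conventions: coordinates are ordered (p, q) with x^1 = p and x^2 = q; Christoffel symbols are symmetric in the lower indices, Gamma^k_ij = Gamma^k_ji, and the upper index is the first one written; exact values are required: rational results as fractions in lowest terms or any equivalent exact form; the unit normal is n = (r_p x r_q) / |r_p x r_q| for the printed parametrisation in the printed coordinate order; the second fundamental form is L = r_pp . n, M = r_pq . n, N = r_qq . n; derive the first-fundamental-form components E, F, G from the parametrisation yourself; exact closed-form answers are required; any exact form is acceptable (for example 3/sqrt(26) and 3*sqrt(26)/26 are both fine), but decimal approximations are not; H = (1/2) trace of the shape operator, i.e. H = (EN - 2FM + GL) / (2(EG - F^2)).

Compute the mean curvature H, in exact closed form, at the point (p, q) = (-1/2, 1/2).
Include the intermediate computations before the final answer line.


f = 7/4, f' = 1/2, f'' = 0, h' = -3/2, h'' = 0
E = 5/2, F = 0, G = 49/16; answer radicand W^2 = 5/2
unnormalised second-form numerators: l = 0, m = 0, n = -21/8; L = l/sqrt(5/2), and similarly M = m/sqrt(W^2), N = n/sqrt(W^2)
H = (E*n - 2*F*m + G*l) / (2*(EG - F^2)*sqrt(W^2)); E*n - 2*F*m + G*l = -105/16, EG - F^2 = 245/32, so H = (-3/7)/sqrt(5/2)

Answer: H = -3*sqrt(10)/35


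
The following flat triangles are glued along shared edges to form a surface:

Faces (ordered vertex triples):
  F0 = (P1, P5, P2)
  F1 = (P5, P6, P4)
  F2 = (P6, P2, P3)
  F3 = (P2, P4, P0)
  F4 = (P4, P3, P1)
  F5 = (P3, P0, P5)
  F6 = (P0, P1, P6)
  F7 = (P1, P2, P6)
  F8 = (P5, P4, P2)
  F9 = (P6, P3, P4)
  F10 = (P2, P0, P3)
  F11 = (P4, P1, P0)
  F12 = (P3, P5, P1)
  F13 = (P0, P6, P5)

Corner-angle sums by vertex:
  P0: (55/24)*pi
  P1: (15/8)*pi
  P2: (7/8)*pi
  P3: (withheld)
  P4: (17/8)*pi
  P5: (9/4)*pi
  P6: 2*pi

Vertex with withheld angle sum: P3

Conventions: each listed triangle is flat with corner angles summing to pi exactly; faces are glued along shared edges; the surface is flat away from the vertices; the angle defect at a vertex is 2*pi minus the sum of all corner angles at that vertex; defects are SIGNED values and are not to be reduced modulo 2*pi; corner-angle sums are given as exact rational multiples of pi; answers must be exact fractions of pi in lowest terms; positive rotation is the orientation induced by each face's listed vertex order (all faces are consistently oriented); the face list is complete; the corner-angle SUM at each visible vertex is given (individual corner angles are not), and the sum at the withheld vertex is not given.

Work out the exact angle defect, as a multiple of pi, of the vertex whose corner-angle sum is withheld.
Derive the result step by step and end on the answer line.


V = 7, E = 21, F = 14; chi = V - E + F = 0
Gauss-Bonnet: total defect = 2*pi*chi = 0; visible defects sum to (7/12)*pi

Answer: defect(P3) = (-7/12)*pi


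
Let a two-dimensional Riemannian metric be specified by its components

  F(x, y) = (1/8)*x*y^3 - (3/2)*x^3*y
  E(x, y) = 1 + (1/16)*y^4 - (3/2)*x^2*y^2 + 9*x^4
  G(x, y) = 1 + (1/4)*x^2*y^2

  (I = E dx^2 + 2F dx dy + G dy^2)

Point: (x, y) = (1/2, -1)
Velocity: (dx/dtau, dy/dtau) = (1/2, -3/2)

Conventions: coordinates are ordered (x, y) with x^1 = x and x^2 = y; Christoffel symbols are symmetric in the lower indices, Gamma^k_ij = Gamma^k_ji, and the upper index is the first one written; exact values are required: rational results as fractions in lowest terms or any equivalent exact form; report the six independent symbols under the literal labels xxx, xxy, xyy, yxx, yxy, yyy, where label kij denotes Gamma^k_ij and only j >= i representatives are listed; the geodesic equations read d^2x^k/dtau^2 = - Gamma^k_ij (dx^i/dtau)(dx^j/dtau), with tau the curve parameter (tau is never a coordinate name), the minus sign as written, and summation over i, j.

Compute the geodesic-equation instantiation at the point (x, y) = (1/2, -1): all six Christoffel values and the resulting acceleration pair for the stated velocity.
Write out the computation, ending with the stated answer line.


E = 5/4, F = 1/8, G = 17/16 at the point
E_x = 3, E_y = 1/2, F_x = 1, F_y = 0, G_x = 1/4, G_y = -1/8
EG - F^2 = 21/16;  g^inv = (16/21) * [[17/16, -1/8], [-1/8, 5/4]]
first-kind symbols [ij,l] = (1/2)(d_i g_jl + d_j g_il - d_l g_ij): [xx,x] = E_x/2 = 3/2, [xx,y] = F_x - E_y/2 = 3/4, [xy,x] = E_y/2 = 1/4, [xy,y] = G_x/2 = 1/8, [yy,x] = F_y - G_x/2 = -1/8, [yy,y] = G_y/2 = -1/16
Gamma^x_ij = (G*[ij,x] - F*[ij,y])/(EG - F^2), Gamma^y_ij = (E*[ij,y] - F*[ij,x])/(EG - F^2)
Gamma_xxx = 8/7, Gamma_xxy = 4/21, Gamma_xyy = -2/21, Gamma_yxx = 4/7, Gamma_yxy = 2/21, Gamma_yyy = -1/21
d^2x/dtau^2 = -(Gamma_xxx*(1/2)^2 + 2*Gamma_xxy*(1/2)*(-3/2) + Gamma_xyy*(-3/2)^2) = 3/14
d^2y/dtau^2 = -(Gamma_yxx*(1/2)^2 + 2*Gamma_yxy*(1/2)*(-3/2) + Gamma_yyy*(-3/2)^2) = 3/28

Answer: Gamma_xxx = 8/7, Gamma_xxy = 4/21, Gamma_xyy = -2/21, Gamma_yxx = 4/7, Gamma_yxy = 2/21, Gamma_yyy = -1/21; accelerations (d^2x/dtau^2, d^2y/dtau^2) = (3/14, 3/28)


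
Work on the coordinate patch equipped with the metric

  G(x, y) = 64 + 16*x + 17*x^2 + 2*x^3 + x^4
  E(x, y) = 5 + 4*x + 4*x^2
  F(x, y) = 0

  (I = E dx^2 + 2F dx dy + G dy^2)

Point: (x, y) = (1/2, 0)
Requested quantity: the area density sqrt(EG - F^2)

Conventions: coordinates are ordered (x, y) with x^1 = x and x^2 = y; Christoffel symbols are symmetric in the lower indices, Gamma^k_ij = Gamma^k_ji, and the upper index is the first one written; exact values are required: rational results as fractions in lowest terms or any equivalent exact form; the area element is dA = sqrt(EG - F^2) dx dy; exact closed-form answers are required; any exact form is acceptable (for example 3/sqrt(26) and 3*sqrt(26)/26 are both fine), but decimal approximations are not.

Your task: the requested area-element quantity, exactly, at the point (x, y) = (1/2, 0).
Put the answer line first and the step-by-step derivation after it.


Answer: sqrt(EG - F^2) = 35*sqrt(2)/2

E = 8, F = 0, G = 1225/16; EG - F^2 = 1225/2


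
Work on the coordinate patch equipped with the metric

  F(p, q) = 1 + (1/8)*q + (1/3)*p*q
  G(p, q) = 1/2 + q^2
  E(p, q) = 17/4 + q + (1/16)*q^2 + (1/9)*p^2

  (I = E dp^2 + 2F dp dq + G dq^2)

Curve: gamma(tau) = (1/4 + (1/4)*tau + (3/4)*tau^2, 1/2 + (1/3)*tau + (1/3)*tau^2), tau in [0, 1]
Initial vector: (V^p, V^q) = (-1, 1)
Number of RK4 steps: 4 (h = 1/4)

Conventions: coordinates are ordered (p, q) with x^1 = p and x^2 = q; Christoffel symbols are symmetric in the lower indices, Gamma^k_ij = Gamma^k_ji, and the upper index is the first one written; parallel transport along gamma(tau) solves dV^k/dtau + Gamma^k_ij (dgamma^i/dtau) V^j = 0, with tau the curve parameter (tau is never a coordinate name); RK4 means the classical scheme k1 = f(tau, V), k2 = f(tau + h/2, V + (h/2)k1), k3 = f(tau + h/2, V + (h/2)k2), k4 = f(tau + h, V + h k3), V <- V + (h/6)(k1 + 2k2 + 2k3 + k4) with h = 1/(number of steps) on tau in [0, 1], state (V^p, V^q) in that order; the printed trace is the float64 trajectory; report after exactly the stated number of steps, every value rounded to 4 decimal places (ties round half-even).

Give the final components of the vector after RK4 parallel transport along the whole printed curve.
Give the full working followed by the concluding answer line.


gamma'(tau) = (1/4 + (3/2)*tau, 1/3 + (2/3)*tau); f(tau, V)^k = -Gamma^k_ij(gamma(tau)) gamma'^i(tau) V^j; h = 1/4; intermediate values shown to 6 dp
curve data and Christoffel symbols at the stage parameters:
  tau = 0.000000: gamma = (0.250000, 0.500000), gamma' = (0.250000, 0.333333); Gamma_ppp = 0.179386, Gamma_ppq = 0.168812, Gamma_pqq = -0.167709, Gamma_qpp = -0.750207, Gamma_qpq = -0.248529, Gamma_qqq = 0.913571
  tau = 0.125000: gamma = (0.292969, 0.546875), gamma' = (0.437500, 0.416667); Gamma_ppp = 0.161997, Gamma_ppq = 0.164346, Gamma_pqq = -0.167695, Gamma_qpp = -0.667788, Gamma_qpq = -0.230715, Gamma_qqq = 0.919804
  tau = 0.250000: gamma = (0.359375, 0.604167), gamma' = (0.625000, 0.500000); Gamma_ppp = 0.144387, Gamma_ppq = 0.159665, Gamma_pqq = -0.165362, Gamma_qpp = -0.580465, Gamma_qpq = -0.211879, Gamma_qqq = 0.917884
  tau = 0.375000: gamma = (0.449219, 0.671875), gamma' = (0.812500, 0.583333); Gamma_ppp = 0.127485, Gamma_ppq = 0.154961, Gamma_pqq = -0.160624, Gamma_qpp = -0.493003, Gamma_qpq = -0.192939, Gamma_qqq = 0.906175
  tau = 0.500000: gamma = (0.562500, 0.750000), gamma' = (1.000000, 0.666667); Gamma_ppp = 0.112038, Gamma_ppq = 0.150395, Gamma_pqq = -0.153681, Gamma_qpp = -0.409573, Gamma_qpq = -0.174724, Gamma_qqq = 0.884423
  tau = 0.625000: gamma = (0.699219, 0.838542), gamma' = (1.187500, 0.750000); Gamma_ppp = 0.098533, Gamma_ppq = 0.146078, Gamma_pqq = -0.144951, Gamma_qpp = -0.333302, Gamma_qpq = -0.157868, Gamma_qqq = 0.853604
  tau = 0.750000: gamma = (0.859375, 0.937500), gamma' = (1.375000, 0.833333); Gamma_ppp = 0.087185, Gamma_ppq = 0.142068, Gamma_pqq = -0.134971, Gamma_qpp = -0.266087, Gamma_qpq = -0.142772, Gamma_qqq = 0.815527
  tau = 0.875000: gamma = (1.042969, 1.046875), gamma' = (1.562500, 0.916667); Gamma_ppp = 0.077980, Gamma_ppq = 0.138377, Gamma_pqq = -0.124293, Gamma_qpp = -0.208677, Gamma_qpq = -0.129608, Gamma_qqq = 0.772375
  tau = 1.000000: gamma = (1.250000, 1.166667), gamma' = (1.750000, 1.000000); Gamma_ppp = 0.070743, Gamma_ppq = 0.134983, Gamma_pqq = -0.113408, Gamma_qpp = -0.160912, Gamma_qpq = -0.118362, Gamma_qqq = 0.726309
step 0: V^p = -1.0000, V^q = 1.0000
step 1: k1 = (0.114817, -0.512786), k2 = (0.135453, -0.646934), k3 = (0.135128, -0.641198), k4 = (0.149962, -0.727073); V <- V + (h/6)(k1 + 2k2 + 2k3 + k4): V^p = -0.9664, V^q = 0.8410
step 2: k1 = (0.149974, -0.727589), k2 = (0.159668, -0.765160), k3 = (0.159584, -0.762792), k4 = (0.165526, -0.757206); V <- V + (h/6)(k1 + 2k2 + 2k3 + k4): V^p = -0.9267, V^q = 0.6518
step 3: k1 = (0.165485, -0.757906), k2 = (0.169193, -0.718055), k3 = (0.168765, -0.720072), k4 = (0.171648, -0.656845); V <- V + (h/6)(k1 + 2k2 + 2k3 + k4): V^p = -0.8845, V^q = 0.4730
step 4: k1 = (0.171542, -0.657428), k2 = (0.174650, -0.581488), k3 = (0.173582, -0.586114), k4 = (0.177557, -0.505890); V <- V + (h/6)(k1 + 2k2 + 2k3 + k4): V^p = -0.8409, V^q = 0.3272

Answer: V^p = -0.8409, V^q = 0.3272


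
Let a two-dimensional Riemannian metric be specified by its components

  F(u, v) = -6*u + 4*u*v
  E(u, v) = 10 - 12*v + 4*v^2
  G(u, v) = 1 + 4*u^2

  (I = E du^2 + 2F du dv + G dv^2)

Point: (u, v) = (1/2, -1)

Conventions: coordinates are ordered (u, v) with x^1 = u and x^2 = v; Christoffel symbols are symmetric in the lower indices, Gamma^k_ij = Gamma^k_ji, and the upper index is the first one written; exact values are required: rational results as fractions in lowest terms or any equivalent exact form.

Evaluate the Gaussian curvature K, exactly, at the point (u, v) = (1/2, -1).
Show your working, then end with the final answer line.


E = 26, F = -5, G = 2, EG - F^2 = 27 at the point
E_u = 0, E_v = -20, F_u = -10, F_v = 2, G_u = 4, G_v = 0
E_vv = 8, F_uv = 4, G_uu = 8
Brioschi: K = (det M1 - det M2) / (EG - F^2)^2 with the standard first/second-derivative matrices M1, M2.
M1 = [[-E_vv/2 + F_uv - G_uu/2, E_u/2, F_u - E_v/2], [F_v - G_u/2, E, F], [G_v/2, F, G]] = [[-4, 0, 0], [0, 26, -5], [0, -5, 2]]; det M1 = -108
M2 = [[0, E_v/2, G_u/2], [E_v/2, E, F], [G_u/2, F, G]] = [[0, -10, 2], [-10, 26, -5], [2, -5, 2]]; det M2 = -104
det M1 - det M2 = -4; K = -4 / (27)^2 = -4/729

Answer: K = -4/729


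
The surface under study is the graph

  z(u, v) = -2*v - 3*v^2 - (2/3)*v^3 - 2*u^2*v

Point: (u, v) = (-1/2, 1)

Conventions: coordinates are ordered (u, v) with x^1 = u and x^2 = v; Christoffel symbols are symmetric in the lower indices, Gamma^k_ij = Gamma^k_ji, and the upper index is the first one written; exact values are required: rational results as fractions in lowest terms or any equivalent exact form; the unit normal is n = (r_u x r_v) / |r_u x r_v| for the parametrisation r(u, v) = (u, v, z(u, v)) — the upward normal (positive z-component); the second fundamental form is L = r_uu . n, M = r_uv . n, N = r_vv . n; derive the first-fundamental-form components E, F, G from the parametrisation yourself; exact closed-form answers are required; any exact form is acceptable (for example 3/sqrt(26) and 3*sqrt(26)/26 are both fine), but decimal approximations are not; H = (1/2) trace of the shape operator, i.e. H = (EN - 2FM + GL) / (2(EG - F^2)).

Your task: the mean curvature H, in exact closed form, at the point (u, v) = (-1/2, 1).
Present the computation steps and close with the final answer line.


z_u = 2, z_v = -21/2, z_uu = -4, z_uv = 2, z_vv = -10
E = 5, F = -21, G = 445/4; answer radicand W^2 = 461/4
unnormalised second-form numerators: l = -4, m = 2, n = -10; L = l/sqrt(461/4), and similarly M = m/sqrt(W^2), N = n/sqrt(W^2)
H = (E*n - 2*F*m + G*l) / (2*(EG - F^2)*sqrt(W^2)); E*n - 2*F*m + G*l = -411, EG - F^2 = 461/4, so H = (-822/461)/sqrt(461/4)

Answer: H = -1644*sqrt(461)/212521


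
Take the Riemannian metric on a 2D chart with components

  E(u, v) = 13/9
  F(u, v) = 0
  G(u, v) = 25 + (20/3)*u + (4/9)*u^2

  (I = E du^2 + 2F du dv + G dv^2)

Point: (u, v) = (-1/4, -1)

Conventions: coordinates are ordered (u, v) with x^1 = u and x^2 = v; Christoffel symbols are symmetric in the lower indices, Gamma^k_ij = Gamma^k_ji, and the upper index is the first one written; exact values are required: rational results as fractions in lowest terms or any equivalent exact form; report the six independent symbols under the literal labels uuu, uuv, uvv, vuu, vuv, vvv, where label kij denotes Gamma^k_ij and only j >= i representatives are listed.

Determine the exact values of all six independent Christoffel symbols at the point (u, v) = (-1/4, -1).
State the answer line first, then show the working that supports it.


Answer: Gamma_uuu = 0, Gamma_uuv = 0, Gamma_uvv = -29/13, Gamma_vuu = 0, Gamma_vuv = 4/29, Gamma_vvv = 0

E = 13/9, F = 0, G = 841/36 at the point
E_u = 0, E_v = 0, F_u = 0, F_v = 0, G_u = 58/9, G_v = 0
EG - F^2 = 10933/324;  g^inv = (324/10933) * [[841/36, 0], [0, 13/9]]
first-kind symbols [ij,l] = (1/2)(d_i g_jl + d_j g_il - d_l g_ij): [uu,u] = E_u/2 = 0, [uu,v] = F_u - E_v/2 = 0, [uv,u] = E_v/2 = 0, [uv,v] = G_u/2 = 29/9, [vv,u] = F_v - G_u/2 = -29/9, [vv,v] = G_v/2 = 0
Gamma^u_ij = (G*[ij,u] - F*[ij,v])/(EG - F^2), Gamma^v_ij = (E*[ij,v] - F*[ij,u])/(EG - F^2)


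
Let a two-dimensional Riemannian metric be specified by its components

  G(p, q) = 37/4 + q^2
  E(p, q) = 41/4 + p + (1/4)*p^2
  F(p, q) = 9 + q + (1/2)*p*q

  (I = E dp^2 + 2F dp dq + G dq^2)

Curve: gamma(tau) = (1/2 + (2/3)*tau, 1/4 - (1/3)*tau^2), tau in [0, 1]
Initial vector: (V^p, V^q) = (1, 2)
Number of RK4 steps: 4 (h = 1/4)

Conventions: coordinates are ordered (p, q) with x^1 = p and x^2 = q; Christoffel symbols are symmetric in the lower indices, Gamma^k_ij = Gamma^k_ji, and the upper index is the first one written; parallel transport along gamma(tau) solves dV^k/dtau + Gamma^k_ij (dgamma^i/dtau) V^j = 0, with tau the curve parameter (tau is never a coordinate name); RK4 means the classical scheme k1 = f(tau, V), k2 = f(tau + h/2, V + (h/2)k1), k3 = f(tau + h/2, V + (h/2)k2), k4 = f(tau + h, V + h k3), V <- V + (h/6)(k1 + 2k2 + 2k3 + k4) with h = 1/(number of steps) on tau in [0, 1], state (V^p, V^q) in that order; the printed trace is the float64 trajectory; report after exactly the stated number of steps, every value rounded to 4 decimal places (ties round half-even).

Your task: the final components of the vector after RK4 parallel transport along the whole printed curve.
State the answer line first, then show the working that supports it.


Answer: V^p = 1.1673, V^q = 1.8374

gamma'(tau) = (2/3, -(2/3)*tau); f(tau, V)^k = -Gamma^k_ij(gamma(tau)) gamma'^i(tau) V^j; h = 1/4; intermediate values shown to 6 dp
curve data and Christoffel symbols at the stage parameters:
  tau = 0.000000: gamma = (0.500000, 0.250000), gamma' = (0.666667, 0.000000); Gamma_ppp = 0.333333, Gamma_ppq = 0.000000, Gamma_pqq = 0.666667, Gamma_qpp = -0.319911, Gamma_qpq = 0.000000, Gamma_qqq = -0.639821
  tau = 0.125000: gamma = (0.583333, 0.244792), gamma' = (0.666667, -0.083333); Gamma_ppp = 0.327928, Gamma_ppq = 0.000000, Gamma_pqq = 0.655857, Gamma_qpp = -0.315002, Gamma_qpq = 0.000000, Gamma_qqq = -0.630005
  tau = 0.250000: gamma = (0.666667, 0.229167), gamma' = (0.666667, -0.166667); Gamma_ppp = 0.321109, Gamma_ppq = 0.000000, Gamma_pqq = 0.642219, Gamma_qpp = -0.308897, Gamma_qpq = 0.000000, Gamma_qqq = -0.617794
  tau = 0.375000: gamma = (0.750000, 0.203125), gamma' = (0.666667, -0.250000); Gamma_ppp = 0.312857, Gamma_ppq = 0.000000, Gamma_pqq = 0.625715, Gamma_qpp = -0.301524, Gamma_qpq = 0.000000, Gamma_qqq = -0.603047
  tau = 0.500000: gamma = (0.833333, 0.166667), gamma' = (0.666667, -0.333333); Gamma_ppp = 0.303239, Gamma_ppq = 0.000000, Gamma_pqq = 0.606479, Gamma_qpp = -0.292895, Gamma_qpq = 0.000000, Gamma_qqq = -0.585791
  tau = 0.625000: gamma = (0.916667, 0.119792), gamma' = (0.666667, -0.416667); Gamma_ppp = 0.292406, Gamma_ppq = 0.000000, Gamma_pqq = 0.584811, Gamma_qpp = -0.283111, Gamma_qpq = 0.000000, Gamma_qqq = -0.566221
  tau = 0.750000: gamma = (1.000000, 0.062500), gamma' = (0.666667, -0.500000); Gamma_ppp = 0.280575, Gamma_ppq = 0.000000, Gamma_pqq = 0.561149, Gamma_qpp = -0.272342, Gamma_qpq = 0.000000, Gamma_qqq = -0.544684
  tau = 0.875000: gamma = (1.083333, -0.005208), gamma' = (0.666667, -0.583333); Gamma_ppp = 0.268006, Gamma_ppq = 0.000000, Gamma_pqq = 0.536012, Gamma_qpp = -0.260811, Gamma_qpq = 0.000000, Gamma_qqq = -0.521622
  tau = 1.000000: gamma = (1.166667, -0.083333), gamma' = (0.666667, -0.666667); Gamma_ppp = 0.254974, Gamma_ppq = 0.000000, Gamma_pqq = 0.509948, Gamma_qpp = -0.248764, Gamma_qpq = 0.000000, Gamma_qqq = -0.497527
step 0: V^p = 1.0000, V^q = 2.0000
step 1: k1 = (-0.222222, 0.213274), k2 = (-0.101780, 0.097768), k3 = (-0.105860, 0.101687), k4 = (0.008387, -0.008068); V <- V + (h/6)(k1 + 2k2 + 2k3 + k4): V^p = 0.9738, V^q = 2.0252
step 2: k1 = (0.008306, -0.007990), k2 = (0.113318, -0.109213), k3 = (0.108601, -0.104667), k4 = (0.201769, -0.194886); V <- V + (h/6)(k1 + 2k2 + 2k3 + k4): V^p = 1.0010, V^q = 1.9989
step 3: k1 = (0.201727, -0.194846), k2 = (0.281085, -0.272150), k3 = (0.276796, -0.267998), k4 = (0.341854, -0.331823); V <- V + (h/6)(k1 + 2k2 + 2k3 + k4): V^p = 1.0702, V^q = 1.9319
step 4: k1 = (0.341877, -0.331846), k2 = (0.392253, -0.381722), k3 = (0.389178, -0.378730), k4 = (0.426154, -0.415774); V <- V + (h/6)(k1 + 2k2 + 2k3 + k4): V^p = 1.1673, V^q = 1.8374


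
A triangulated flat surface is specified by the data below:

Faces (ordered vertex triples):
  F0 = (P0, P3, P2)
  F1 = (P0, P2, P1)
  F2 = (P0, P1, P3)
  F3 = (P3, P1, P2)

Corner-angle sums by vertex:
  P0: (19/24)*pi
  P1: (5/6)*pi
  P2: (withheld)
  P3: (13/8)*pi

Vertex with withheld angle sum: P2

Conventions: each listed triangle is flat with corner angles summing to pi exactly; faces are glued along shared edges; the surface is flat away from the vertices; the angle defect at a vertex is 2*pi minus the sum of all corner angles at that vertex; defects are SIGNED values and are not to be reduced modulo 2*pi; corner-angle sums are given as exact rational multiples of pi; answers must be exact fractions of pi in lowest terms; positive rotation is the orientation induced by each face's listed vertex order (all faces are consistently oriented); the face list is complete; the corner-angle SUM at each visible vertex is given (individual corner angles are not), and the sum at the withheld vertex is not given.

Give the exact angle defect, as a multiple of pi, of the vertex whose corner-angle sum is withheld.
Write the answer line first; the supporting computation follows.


Answer: defect(P2) = (5/4)*pi

V = 4, E = 6, F = 4; chi = V - E + F = 2
Gauss-Bonnet: total defect = 2*pi*chi = 4*pi; visible defects sum to (11/4)*pi


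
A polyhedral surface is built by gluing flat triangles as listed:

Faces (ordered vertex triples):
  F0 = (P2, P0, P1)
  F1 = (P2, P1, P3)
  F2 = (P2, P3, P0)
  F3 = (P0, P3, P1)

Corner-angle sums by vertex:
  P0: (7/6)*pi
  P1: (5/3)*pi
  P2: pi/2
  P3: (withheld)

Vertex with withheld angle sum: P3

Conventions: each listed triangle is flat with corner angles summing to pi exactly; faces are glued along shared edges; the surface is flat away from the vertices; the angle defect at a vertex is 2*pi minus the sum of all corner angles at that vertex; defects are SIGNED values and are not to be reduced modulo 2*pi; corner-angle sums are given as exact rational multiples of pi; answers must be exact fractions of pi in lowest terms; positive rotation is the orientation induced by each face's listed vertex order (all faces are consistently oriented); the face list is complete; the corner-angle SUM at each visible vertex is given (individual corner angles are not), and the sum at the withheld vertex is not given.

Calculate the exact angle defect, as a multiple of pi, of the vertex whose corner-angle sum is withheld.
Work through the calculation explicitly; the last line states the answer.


V = 4, E = 6, F = 4; chi = V - E + F = 2
Gauss-Bonnet: total defect = 2*pi*chi = 4*pi; visible defects sum to (8/3)*pi

Answer: defect(P3) = (4/3)*pi


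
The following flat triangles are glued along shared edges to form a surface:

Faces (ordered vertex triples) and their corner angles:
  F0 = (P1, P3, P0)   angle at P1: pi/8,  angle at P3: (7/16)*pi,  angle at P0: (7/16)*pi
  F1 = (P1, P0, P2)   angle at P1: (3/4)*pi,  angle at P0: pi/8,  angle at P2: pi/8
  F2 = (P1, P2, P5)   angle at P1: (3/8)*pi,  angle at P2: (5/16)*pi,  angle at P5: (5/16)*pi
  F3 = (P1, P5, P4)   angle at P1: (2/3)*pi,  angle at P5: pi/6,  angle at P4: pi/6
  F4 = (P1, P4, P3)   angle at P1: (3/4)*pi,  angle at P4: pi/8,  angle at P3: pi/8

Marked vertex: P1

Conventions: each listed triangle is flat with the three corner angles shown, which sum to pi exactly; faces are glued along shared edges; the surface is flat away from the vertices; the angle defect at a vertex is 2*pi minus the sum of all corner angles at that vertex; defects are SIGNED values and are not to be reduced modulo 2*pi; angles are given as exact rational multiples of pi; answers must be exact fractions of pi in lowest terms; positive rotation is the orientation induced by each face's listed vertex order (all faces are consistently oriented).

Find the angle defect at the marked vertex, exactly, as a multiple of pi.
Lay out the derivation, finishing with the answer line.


Sum of corner angles at P1: (8/3)*pi
defect = 2*pi - (8/3)*pi

Answer: defect(P1) = (-2/3)*pi


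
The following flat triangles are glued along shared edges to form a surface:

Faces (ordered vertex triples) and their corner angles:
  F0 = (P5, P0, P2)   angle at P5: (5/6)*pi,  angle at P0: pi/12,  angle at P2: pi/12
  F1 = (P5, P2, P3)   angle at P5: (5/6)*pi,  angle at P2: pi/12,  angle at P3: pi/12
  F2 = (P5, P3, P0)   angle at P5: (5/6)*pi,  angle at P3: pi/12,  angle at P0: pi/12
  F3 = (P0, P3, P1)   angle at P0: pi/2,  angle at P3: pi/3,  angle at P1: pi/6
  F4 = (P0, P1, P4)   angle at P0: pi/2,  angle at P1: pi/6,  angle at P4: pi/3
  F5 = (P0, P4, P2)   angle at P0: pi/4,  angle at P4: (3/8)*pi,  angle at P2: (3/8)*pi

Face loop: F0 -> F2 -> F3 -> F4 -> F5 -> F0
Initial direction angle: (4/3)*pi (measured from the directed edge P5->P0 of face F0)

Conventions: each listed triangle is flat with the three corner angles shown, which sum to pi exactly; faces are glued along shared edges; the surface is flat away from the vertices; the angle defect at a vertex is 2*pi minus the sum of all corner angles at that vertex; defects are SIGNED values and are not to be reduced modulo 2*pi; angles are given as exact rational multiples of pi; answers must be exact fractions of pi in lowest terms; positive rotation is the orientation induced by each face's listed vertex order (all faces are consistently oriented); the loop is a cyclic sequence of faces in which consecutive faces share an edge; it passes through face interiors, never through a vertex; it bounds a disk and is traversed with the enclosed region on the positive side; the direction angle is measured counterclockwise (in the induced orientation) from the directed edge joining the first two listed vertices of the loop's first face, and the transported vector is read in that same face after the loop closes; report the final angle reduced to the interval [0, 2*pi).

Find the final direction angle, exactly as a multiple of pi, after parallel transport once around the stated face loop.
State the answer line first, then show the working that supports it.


Answer: final direction angle = (23/12)*pi

enclosed vertex P0: corner angles sum to (17/12)*pi, defect = 2*pi - (17/12)*pi = (7/12)*pi
transport around the loop rotates by the sum of enclosed defects; add to the initial angle mod 2*pi
final angle = (4/3)*pi + (7/12)*pi = (23/12)*pi (mod 2*pi)


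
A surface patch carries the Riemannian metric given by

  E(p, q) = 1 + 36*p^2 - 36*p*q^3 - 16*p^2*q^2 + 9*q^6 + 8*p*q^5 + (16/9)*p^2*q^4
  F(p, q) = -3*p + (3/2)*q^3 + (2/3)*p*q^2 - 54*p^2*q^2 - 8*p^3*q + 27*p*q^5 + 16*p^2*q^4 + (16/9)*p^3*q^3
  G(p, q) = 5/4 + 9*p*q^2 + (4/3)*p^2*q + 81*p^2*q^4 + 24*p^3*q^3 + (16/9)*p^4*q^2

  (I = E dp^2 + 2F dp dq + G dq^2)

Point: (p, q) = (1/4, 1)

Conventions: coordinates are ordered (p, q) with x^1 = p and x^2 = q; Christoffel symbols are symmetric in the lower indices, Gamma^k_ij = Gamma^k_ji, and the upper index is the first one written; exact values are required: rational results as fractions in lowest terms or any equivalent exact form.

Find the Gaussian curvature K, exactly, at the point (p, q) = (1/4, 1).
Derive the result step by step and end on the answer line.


E = 157/36, F = 187/36, G = 325/36, EG - F^2 = 223/18 at the point
E_p = -154/9, E_q = 319/9, F_p = 9/2, F_q = 859/24, G_p = 493/9, G_q = 935/36
E_qq = 766/3, F_pq = 683/6, G_pp = 202
Apply the Brioschi formula K = (det M1 - det M2)/(EG - F^2)^2 over the derivative matrices of E, F, G.
M1 = [[-E_qq/2 + F_pq - G_pp/2, E_p/2, F_p - E_q/2], [F_q - G_p/2, E, F], [G_q/2, F, G]] = [[-689/6, -77/9, -119/9], [605/72, 157/36, 187/36], [935/72, 187/36, 325/36]]; det M1 = -95504/81
M2 = [[0, E_q/2, G_p/2], [E_q/2, E, F], [G_p/2, F, G]] = [[0, 319/18, 493/18], [319/18, 157/36, 187/36], [493/18, 187/36, 325/36]]; det M2 = -172405/162
det M1 - det M2 = -689/6; K = -689/6 / (223/18)^2 = -37206/49729

Answer: K = -37206/49729


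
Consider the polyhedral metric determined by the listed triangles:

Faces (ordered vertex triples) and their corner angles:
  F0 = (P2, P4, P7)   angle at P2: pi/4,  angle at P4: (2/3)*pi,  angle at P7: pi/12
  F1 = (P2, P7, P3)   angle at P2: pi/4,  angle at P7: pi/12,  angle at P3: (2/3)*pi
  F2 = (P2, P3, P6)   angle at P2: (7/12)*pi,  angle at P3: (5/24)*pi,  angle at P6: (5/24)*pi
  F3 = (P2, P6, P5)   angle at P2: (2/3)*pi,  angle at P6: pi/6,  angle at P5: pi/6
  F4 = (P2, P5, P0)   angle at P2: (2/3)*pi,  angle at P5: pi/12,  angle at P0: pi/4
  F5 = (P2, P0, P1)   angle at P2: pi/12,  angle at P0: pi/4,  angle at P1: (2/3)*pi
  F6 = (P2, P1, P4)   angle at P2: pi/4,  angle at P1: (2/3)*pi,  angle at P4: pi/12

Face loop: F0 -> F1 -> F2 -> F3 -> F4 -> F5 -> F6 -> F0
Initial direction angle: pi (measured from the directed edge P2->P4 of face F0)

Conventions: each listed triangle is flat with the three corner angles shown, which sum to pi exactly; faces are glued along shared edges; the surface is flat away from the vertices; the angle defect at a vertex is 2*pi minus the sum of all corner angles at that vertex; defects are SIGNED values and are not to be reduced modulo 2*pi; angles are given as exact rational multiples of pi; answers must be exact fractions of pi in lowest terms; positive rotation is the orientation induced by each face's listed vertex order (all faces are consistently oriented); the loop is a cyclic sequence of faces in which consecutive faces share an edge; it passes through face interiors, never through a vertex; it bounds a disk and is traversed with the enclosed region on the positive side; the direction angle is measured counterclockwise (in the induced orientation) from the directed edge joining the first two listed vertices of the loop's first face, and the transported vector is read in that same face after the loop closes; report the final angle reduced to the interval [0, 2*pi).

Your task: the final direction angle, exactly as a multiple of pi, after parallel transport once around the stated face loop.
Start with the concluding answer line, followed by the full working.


Answer: final direction angle = pi/4

enclosed vertex P2: corner angles sum to (11/4)*pi, defect = 2*pi - (11/4)*pi = (-3/4)*pi
summing the enclosed defects onto the initial angle, mod 2*pi in the induced orientation:
final angle = pi - (3/4)*pi = pi/4 (mod 2*pi)


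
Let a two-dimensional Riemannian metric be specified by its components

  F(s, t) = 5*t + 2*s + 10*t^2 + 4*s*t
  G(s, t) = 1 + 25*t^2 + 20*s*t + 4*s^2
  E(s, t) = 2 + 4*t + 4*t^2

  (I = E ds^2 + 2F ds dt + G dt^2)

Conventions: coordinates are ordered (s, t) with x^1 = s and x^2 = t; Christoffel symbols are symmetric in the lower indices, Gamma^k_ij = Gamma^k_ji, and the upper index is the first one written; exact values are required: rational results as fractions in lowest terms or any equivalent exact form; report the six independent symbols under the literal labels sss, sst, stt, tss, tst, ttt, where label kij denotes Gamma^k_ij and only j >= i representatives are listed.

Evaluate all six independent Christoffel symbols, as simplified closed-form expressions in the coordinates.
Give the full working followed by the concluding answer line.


E = 2 + 4*t + 4*t^2; F = 5*t + 2*s + 10*t^2 + 4*s*t; G = 1 + 25*t^2 + 20*s*t + 4*s^2
Gamma^k_ij = (1/2) g^{kl} (d_i g_jl + d_j g_il - d_l g_ij), with g^inv = (1/(EG-F^2)) [[G, -F], [-F, E]]
first partials: E_s = 0, E_t = 4 + 8*t, F_s = 2 + 4*t, F_t = 5 + 20*t + 4*s, G_s = 20*t + 8*s, G_t = 50*t + 20*s
D = EG - F^2 = 2 + 4*t + 29*t^2 + 20*s*t + 4*s^2
expanded: Gamma^s_ss = (G E_s - 2F F_s + F E_t)/(2D), Gamma^s_st = (G E_t - F G_s)/(2D), Gamma^s_tt = (2G F_t - G G_s - F G_t)/(2D), Gamma^t_ss = (2E F_s - E E_t - F E_s)/(2D), Gamma^t_st = (E G_s - F E_t)/(2D), Gamma^t_tt = (E G_t - 2F F_t + F G_s)/(2D); substitute and cancel common factors

Answer: Gamma_sss = 0, Gamma_sst = (4*t + 2)/(4*s^2 + 20*s*t + 29*t^2 + 4*t + 2), Gamma_stt = (10*t + 5)/(4*s^2 + 20*s*t + 29*t^2 + 4*t + 2), Gamma_tss = 0, Gamma_tst = (4*s + 10*t)/(4*s^2 + 20*s*t + 29*t^2 + 4*t + 2), Gamma_ttt = (10*s + 25*t)/(4*s^2 + 20*s*t + 29*t^2 + 4*t + 2)


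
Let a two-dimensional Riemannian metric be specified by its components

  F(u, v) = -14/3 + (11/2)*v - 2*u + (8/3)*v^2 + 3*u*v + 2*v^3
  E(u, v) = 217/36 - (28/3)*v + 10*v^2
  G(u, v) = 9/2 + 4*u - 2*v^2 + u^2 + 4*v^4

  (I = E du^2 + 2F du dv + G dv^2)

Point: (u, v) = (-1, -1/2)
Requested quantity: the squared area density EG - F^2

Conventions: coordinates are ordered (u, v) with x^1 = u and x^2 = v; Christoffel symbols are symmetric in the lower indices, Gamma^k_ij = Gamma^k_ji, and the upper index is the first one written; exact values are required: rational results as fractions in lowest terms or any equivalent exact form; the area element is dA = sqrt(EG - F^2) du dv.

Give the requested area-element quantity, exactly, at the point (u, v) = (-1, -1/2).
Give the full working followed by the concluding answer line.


E = 475/36, F = -7/2, G = 5/4; EG - F^2 = 611/144

Answer: EG - F^2 = 611/144


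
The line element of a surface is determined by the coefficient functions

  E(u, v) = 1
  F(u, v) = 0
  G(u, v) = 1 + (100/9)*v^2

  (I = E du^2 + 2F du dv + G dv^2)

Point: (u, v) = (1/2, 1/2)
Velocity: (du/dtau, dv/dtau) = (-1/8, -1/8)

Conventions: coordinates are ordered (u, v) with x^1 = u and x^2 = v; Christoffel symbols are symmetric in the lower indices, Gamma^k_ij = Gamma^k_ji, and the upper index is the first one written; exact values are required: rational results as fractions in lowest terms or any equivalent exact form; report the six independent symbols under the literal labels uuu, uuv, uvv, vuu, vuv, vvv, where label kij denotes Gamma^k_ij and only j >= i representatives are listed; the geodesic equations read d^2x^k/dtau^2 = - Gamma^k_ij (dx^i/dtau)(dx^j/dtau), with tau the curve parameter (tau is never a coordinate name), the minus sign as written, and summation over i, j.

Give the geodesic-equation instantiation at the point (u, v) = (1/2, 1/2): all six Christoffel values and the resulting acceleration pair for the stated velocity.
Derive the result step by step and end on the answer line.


E = 1, F = 0, G = 34/9 at the point
E_u = 0, E_v = 0, F_u = 0, F_v = 0, G_u = 0, G_v = 100/9
EG - F^2 = 34/9;  g^inv = (9/34) * [[34/9, 0], [0, 1]]
first-kind symbols [ij,l] = (1/2)(d_i g_jl + d_j g_il - d_l g_ij): [uu,u] = E_u/2 = 0, [uu,v] = F_u - E_v/2 = 0, [uv,u] = E_v/2 = 0, [uv,v] = G_u/2 = 0, [vv,u] = F_v - G_u/2 = 0, [vv,v] = G_v/2 = 50/9
Gamma^u_ij = (G*[ij,u] - F*[ij,v])/(EG - F^2), Gamma^v_ij = (E*[ij,v] - F*[ij,u])/(EG - F^2)
Gamma_uuu = 0, Gamma_uuv = 0, Gamma_uvv = 0, Gamma_vuu = 0, Gamma_vuv = 0, Gamma_vvv = 25/17
d^2u/dtau^2 = -(Gamma_uuu*(-1/8)^2 + 2*Gamma_uuv*(-1/8)*(-1/8) + Gamma_uvv*(-1/8)^2) = 0
d^2v/dtau^2 = -(Gamma_vuu*(-1/8)^2 + 2*Gamma_vuv*(-1/8)*(-1/8) + Gamma_vvv*(-1/8)^2) = -25/1088

Answer: Gamma_uuu = 0, Gamma_uuv = 0, Gamma_uvv = 0, Gamma_vuu = 0, Gamma_vuv = 0, Gamma_vvv = 25/17; accelerations (d^2u/dtau^2, d^2v/dtau^2) = (0, -25/1088)
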